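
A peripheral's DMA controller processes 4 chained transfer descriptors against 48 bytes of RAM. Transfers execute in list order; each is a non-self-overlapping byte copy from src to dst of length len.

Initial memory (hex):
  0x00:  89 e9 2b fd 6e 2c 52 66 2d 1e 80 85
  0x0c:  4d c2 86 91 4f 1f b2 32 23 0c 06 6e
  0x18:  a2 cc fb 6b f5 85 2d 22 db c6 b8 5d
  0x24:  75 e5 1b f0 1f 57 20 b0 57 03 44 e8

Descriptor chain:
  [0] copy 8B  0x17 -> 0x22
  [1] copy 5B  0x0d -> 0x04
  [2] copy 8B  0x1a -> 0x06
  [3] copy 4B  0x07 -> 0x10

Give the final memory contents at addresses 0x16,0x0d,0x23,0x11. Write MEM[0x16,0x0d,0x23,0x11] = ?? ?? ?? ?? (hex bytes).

MEM[0x16,0x0d,0x23,0x11] = 06 c6 a2 f5

[0] 0x17->0x22 len=8 : 6e a2 cc fb 6b f5 85 2d
[1] 0x0d->0x04 len=5 : c2 86 91 4f 1f
[2] 0x1a->0x06 len=8 : fb 6b f5 85 2d 22 db c6
[3] 0x07->0x10 len=4 : 6b f5 85 2d
query mem[0x16]=0x06, mem[0x0d]=0xc6, mem[0x23]=0xa2, mem[0x11]=0xf5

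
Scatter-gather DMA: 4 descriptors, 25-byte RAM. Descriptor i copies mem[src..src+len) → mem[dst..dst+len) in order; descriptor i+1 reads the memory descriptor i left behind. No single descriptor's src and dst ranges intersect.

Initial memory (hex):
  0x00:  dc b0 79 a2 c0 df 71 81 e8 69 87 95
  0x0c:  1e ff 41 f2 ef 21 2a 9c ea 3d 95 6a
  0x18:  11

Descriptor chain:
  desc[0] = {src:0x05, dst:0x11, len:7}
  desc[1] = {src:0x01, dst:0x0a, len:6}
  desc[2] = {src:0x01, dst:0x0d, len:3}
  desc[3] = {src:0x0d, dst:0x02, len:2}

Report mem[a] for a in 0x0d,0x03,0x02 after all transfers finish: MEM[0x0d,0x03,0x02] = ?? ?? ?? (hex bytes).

MEM[0x0d,0x03,0x02] = b0 79 b0

D0: mem[0x11..0x17] <- [df 71 81 e8 69 87 95]
D1: mem[0x0a..0x0f] <- [b0 79 a2 c0 df 71]
D2: mem[0x0d..0x0f] <- [b0 79 a2]
D3: mem[0x02..0x03] <- [b0 79]
query mem[0x0d]=0xb0, mem[0x03]=0x79, mem[0x02]=0xb0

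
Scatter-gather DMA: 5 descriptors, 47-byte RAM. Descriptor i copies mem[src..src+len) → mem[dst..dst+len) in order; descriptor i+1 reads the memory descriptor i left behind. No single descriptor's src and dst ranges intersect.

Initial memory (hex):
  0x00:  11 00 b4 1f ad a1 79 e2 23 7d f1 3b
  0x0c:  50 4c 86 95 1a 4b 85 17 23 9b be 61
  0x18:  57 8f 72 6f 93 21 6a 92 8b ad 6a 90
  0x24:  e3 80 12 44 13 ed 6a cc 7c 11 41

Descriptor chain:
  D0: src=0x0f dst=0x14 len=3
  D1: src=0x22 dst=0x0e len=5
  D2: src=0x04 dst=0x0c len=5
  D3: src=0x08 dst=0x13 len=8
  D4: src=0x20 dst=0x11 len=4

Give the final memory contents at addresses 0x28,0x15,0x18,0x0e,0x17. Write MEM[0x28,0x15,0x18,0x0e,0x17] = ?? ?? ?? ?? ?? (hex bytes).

[0] 0x0f->0x14 len=3 : 95 1a 4b
[1] 0x22->0x0e len=5 : 6a 90 e3 80 12
[2] 0x04->0x0c len=5 : ad a1 79 e2 23
[3] 0x08->0x13 len=8 : 23 7d f1 3b ad a1 79 e2
[4] 0x20->0x11 len=4 : 8b ad 6a 90
query mem[0x28]=0x13, mem[0x15]=0xf1, mem[0x18]=0xa1, mem[0x0e]=0x79, mem[0x17]=0xad

MEM[0x28,0x15,0x18,0x0e,0x17] = 13 f1 a1 79 ad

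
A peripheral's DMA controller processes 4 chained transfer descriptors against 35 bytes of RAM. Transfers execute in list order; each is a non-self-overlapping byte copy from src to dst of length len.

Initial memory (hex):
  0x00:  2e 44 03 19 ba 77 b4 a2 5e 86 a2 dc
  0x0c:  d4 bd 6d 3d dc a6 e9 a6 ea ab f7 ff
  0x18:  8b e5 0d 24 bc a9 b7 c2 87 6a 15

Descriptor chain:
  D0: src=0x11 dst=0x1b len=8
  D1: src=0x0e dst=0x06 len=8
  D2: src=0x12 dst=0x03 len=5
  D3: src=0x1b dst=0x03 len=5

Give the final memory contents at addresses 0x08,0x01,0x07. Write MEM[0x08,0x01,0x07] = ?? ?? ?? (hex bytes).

MEM[0x08,0x01,0x07] = dc 44 ab

  after D0: wrote 8B at 0x1b = a6e9a6eaabf7ff8b
  after D1: wrote 8B at 0x06 = 6d3ddca6e9a6eaab
  after D2: wrote 5B at 0x03 = e9a6eaabf7
  after D3: wrote 5B at 0x03 = a6e9a6eaab
query mem[0x08]=0xdc, mem[0x01]=0x44, mem[0x07]=0xab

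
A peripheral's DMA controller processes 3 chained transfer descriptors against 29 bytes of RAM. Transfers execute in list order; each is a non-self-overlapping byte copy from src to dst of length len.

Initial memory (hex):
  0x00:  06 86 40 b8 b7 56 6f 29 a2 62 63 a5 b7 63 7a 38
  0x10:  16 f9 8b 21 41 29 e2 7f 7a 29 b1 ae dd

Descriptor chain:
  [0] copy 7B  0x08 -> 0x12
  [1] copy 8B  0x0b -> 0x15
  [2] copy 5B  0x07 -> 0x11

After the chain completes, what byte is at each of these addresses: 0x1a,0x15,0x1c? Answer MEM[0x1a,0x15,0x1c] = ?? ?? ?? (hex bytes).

[0] 0x08->0x12 len=7 : a2 62 63 a5 b7 63 7a
[1] 0x0b->0x15 len=8 : a5 b7 63 7a 38 16 f9 a2
[2] 0x07->0x11 len=5 : 29 a2 62 63 a5
query mem[0x1a]=0x16, mem[0x15]=0xa5, mem[0x1c]=0xa2

MEM[0x1a,0x15,0x1c] = 16 a5 a2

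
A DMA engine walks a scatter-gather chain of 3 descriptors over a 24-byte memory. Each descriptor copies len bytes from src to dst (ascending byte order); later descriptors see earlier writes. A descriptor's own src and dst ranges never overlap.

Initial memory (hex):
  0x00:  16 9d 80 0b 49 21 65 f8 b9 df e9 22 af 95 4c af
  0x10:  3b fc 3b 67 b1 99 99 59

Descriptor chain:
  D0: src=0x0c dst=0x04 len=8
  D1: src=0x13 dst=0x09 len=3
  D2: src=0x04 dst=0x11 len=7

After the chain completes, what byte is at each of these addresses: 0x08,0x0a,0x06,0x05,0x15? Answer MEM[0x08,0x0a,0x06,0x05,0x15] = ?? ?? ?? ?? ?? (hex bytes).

MEM[0x08,0x0a,0x06,0x05,0x15] = 3b b1 4c 95 3b

#0 dst[0x04+8] := {0xaf,0x95,0x4c,0xaf,0x3b,0xfc,0x3b,0x67}
#1 dst[0x09+3] := {0x67,0xb1,0x99}
#2 dst[0x11+7] := {0xaf,0x95,0x4c,0xaf,0x3b,0x67,0xb1}
query mem[0x08]=0x3b, mem[0x0a]=0xb1, mem[0x06]=0x4c, mem[0x05]=0x95, mem[0x15]=0x3b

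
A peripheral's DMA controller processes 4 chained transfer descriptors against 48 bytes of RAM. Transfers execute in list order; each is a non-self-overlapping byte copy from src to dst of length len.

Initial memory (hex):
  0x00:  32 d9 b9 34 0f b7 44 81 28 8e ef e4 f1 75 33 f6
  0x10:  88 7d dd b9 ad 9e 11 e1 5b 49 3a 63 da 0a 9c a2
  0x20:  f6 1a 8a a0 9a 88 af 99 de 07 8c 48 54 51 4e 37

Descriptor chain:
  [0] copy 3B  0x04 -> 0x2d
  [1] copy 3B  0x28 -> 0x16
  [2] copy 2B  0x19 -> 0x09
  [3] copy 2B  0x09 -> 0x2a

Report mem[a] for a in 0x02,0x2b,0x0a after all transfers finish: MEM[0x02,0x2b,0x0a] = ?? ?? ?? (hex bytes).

MEM[0x02,0x2b,0x0a] = b9 3a 3a

D0: mem[0x2d..0x2f] <- [0f b7 44]
D1: mem[0x16..0x18] <- [de 07 8c]
D2: mem[0x09..0x0a] <- [49 3a]
D3: mem[0x2a..0x2b] <- [49 3a]
query mem[0x02]=0xb9, mem[0x2b]=0x3a, mem[0x0a]=0x3a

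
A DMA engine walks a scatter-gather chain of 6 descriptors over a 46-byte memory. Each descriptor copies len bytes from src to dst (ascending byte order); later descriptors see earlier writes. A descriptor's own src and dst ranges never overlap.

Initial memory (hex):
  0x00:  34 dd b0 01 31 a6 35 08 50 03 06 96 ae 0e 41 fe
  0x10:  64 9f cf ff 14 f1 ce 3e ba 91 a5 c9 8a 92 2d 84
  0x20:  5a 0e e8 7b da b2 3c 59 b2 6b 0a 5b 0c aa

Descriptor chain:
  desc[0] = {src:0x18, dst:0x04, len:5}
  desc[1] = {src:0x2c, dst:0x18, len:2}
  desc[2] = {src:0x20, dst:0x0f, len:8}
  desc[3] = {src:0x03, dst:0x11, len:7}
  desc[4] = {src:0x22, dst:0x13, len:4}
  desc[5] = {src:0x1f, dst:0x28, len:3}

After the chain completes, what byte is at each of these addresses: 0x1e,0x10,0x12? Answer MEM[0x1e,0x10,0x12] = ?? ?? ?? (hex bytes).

D0: mem[0x04..0x08] <- [ba 91 a5 c9 8a]
D1: mem[0x18..0x19] <- [0c aa]
D2: mem[0x0f..0x16] <- [5a 0e e8 7b da b2 3c 59]
D3: mem[0x11..0x17] <- [01 ba 91 a5 c9 8a 03]
D4: mem[0x13..0x16] <- [e8 7b da b2]
D5: mem[0x28..0x2a] <- [84 5a 0e]
query mem[0x1e]=0x2d, mem[0x10]=0x0e, mem[0x12]=0xba

MEM[0x1e,0x10,0x12] = 2d 0e ba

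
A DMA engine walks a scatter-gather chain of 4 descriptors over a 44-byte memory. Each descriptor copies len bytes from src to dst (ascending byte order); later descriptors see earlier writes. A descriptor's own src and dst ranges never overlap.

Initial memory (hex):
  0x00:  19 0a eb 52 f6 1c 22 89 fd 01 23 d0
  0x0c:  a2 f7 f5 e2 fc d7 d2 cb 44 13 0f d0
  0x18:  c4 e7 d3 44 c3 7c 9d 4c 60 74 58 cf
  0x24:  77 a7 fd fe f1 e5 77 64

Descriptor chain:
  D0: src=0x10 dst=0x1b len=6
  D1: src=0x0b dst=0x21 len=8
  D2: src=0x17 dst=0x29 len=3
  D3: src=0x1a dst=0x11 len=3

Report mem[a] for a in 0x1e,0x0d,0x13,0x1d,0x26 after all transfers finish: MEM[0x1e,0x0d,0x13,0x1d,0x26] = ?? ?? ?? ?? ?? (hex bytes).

[0] 0x10->0x1b len=6 : fc d7 d2 cb 44 13
[1] 0x0b->0x21 len=8 : d0 a2 f7 f5 e2 fc d7 d2
[2] 0x17->0x29 len=3 : d0 c4 e7
[3] 0x1a->0x11 len=3 : d3 fc d7
query mem[0x1e]=0xcb, mem[0x0d]=0xf7, mem[0x13]=0xd7, mem[0x1d]=0xd2, mem[0x26]=0xfc

MEM[0x1e,0x0d,0x13,0x1d,0x26] = cb f7 d7 d2 fc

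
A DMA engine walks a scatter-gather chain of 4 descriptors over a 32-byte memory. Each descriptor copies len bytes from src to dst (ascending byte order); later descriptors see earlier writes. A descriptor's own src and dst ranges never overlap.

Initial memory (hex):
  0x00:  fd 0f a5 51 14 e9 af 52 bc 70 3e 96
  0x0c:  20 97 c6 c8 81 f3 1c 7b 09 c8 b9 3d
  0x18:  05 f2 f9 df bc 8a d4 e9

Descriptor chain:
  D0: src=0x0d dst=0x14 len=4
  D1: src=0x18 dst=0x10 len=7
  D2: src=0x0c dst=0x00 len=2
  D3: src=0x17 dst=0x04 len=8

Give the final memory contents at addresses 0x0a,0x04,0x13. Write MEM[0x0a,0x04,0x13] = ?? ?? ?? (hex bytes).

D0: mem[0x14..0x17] <- [97 c6 c8 81]
D1: mem[0x10..0x16] <- [05 f2 f9 df bc 8a d4]
D2: mem[0x00..0x01] <- [20 97]
D3: mem[0x04..0x0b] <- [81 05 f2 f9 df bc 8a d4]
query mem[0x0a]=0x8a, mem[0x04]=0x81, mem[0x13]=0xdf

MEM[0x0a,0x04,0x13] = 8a 81 df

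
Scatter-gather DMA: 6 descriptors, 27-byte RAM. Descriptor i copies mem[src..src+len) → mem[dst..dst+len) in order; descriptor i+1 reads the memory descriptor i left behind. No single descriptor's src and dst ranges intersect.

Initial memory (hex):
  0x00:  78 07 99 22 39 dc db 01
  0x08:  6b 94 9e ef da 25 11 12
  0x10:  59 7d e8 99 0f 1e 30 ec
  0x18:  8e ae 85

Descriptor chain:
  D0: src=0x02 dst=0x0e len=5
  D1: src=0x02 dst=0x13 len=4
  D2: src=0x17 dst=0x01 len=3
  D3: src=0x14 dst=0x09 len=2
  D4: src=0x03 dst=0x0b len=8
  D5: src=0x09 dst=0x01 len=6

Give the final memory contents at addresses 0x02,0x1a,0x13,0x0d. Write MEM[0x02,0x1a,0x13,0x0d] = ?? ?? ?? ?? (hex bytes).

MEM[0x02,0x1a,0x13,0x0d] = 39 85 99 dc

D0: mem[0x0e..0x12] <- [99 22 39 dc db]
D1: mem[0x13..0x16] <- [99 22 39 dc]
D2: mem[0x01..0x03] <- [ec 8e ae]
D3: mem[0x09..0x0a] <- [22 39]
D4: mem[0x0b..0x12] <- [ae 39 dc db 01 6b 22 39]
D5: mem[0x01..0x06] <- [22 39 ae 39 dc db]
query mem[0x02]=0x39, mem[0x1a]=0x85, mem[0x13]=0x99, mem[0x0d]=0xdc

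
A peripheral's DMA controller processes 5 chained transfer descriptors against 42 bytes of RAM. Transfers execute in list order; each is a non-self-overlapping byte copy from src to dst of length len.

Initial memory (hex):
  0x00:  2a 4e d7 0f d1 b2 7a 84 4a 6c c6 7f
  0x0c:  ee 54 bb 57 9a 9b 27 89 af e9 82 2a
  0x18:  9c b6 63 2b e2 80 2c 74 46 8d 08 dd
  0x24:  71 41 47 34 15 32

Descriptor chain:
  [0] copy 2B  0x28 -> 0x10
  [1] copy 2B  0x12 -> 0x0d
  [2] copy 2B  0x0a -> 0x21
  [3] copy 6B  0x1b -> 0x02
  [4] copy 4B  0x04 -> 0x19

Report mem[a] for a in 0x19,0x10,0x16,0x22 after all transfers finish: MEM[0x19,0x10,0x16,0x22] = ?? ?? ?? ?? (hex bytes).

MEM[0x19,0x10,0x16,0x22] = 80 15 82 7f

[0] 0x28->0x10 len=2 : 15 32
[1] 0x12->0x0d len=2 : 27 89
[2] 0x0a->0x21 len=2 : c6 7f
[3] 0x1b->0x02 len=6 : 2b e2 80 2c 74 46
[4] 0x04->0x19 len=4 : 80 2c 74 46
query mem[0x19]=0x80, mem[0x10]=0x15, mem[0x16]=0x82, mem[0x22]=0x7f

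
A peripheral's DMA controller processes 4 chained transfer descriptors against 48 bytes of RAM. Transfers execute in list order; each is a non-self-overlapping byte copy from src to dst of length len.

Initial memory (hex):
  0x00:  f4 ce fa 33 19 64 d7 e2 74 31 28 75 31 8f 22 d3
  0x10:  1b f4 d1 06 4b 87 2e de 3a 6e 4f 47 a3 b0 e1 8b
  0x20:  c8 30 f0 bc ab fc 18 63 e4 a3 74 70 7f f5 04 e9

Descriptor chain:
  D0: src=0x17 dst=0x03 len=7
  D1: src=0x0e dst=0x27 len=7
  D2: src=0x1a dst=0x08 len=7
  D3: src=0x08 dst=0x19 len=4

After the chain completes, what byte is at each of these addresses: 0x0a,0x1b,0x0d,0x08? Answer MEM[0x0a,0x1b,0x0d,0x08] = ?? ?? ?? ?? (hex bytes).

MEM[0x0a,0x1b,0x0d,0x08] = a3 a3 8b 4f

  after D0: wrote 7B at 0x03 = de3a6e4f47a3b0
  after D1: wrote 7B at 0x27 = 22d31bf4d1064b
  after D2: wrote 7B at 0x08 = 4f47a3b0e18bc8
  after D3: wrote 4B at 0x19 = 4f47a3b0
query mem[0x0a]=0xa3, mem[0x1b]=0xa3, mem[0x0d]=0x8b, mem[0x08]=0x4f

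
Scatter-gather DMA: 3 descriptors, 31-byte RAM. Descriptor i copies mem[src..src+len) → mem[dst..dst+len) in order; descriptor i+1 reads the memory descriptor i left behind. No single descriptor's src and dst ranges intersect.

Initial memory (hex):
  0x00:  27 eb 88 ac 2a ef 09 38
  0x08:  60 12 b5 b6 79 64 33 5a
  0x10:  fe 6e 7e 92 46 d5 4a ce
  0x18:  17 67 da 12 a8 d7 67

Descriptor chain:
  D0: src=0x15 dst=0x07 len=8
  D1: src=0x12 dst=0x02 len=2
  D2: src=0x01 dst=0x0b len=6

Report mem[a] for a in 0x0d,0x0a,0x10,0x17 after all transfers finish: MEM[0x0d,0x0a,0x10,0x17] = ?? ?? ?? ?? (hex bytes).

  after D0: wrote 8B at 0x07 = d54ace1767da12a8
  after D1: wrote 2B at 0x02 = 7e92
  after D2: wrote 6B at 0x0b = eb7e922aef09
query mem[0x0d]=0x92, mem[0x0a]=0x17, mem[0x10]=0x09, mem[0x17]=0xce

MEM[0x0d,0x0a,0x10,0x17] = 92 17 09 ce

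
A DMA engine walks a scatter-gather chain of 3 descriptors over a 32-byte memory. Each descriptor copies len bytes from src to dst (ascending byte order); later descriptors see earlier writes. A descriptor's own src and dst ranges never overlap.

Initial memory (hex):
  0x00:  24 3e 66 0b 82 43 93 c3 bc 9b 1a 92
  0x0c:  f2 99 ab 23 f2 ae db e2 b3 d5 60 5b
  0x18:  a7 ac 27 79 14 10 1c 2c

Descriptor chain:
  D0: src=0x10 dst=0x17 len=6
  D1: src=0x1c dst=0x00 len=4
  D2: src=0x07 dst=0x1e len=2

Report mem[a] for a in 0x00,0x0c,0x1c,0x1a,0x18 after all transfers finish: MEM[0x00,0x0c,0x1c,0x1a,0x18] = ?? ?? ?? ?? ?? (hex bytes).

D0: mem[0x17..0x1c] <- [f2 ae db e2 b3 d5]
D1: mem[0x00..0x03] <- [d5 10 1c 2c]
D2: mem[0x1e..0x1f] <- [c3 bc]
query mem[0x00]=0xd5, mem[0x0c]=0xf2, mem[0x1c]=0xd5, mem[0x1a]=0xe2, mem[0x18]=0xae

MEM[0x00,0x0c,0x1c,0x1a,0x18] = d5 f2 d5 e2 ae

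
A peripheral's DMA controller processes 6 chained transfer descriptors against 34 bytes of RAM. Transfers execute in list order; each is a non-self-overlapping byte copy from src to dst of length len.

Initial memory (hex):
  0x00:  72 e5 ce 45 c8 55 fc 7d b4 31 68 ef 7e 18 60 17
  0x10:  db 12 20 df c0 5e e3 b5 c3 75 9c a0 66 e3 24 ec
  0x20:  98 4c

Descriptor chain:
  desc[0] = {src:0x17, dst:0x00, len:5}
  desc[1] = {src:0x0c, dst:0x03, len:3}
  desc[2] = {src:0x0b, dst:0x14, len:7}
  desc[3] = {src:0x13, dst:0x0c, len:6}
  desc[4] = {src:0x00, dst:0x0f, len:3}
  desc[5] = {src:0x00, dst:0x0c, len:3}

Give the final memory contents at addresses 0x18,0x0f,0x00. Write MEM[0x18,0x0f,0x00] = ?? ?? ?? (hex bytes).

  after D0: wrote 5B at 0x00 = b5c3759ca0
  after D1: wrote 3B at 0x03 = 7e1860
  after D2: wrote 7B at 0x14 = ef7e186017db12
  after D3: wrote 6B at 0x0c = dfef7e186017
  after D4: wrote 3B at 0x0f = b5c375
  after D5: wrote 3B at 0x0c = b5c375
query mem[0x18]=0x17, mem[0x0f]=0xb5, mem[0x00]=0xb5

MEM[0x18,0x0f,0x00] = 17 b5 b5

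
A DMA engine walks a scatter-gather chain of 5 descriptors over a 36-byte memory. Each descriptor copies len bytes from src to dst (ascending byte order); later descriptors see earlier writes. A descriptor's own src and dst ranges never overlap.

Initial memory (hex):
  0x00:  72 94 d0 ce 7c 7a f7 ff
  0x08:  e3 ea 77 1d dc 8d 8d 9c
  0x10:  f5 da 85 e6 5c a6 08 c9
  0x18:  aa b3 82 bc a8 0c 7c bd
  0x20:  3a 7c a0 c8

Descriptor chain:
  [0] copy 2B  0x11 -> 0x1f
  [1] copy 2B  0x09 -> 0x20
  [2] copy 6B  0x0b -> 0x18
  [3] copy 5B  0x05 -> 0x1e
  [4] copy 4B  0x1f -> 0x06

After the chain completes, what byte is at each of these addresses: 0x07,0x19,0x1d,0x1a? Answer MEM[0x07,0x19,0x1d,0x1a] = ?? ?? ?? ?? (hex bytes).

MEM[0x07,0x19,0x1d,0x1a] = ff dc f5 8d

[0] 0x11->0x1f len=2 : da 85
[1] 0x09->0x20 len=2 : ea 77
[2] 0x0b->0x18 len=6 : 1d dc 8d 8d 9c f5
[3] 0x05->0x1e len=5 : 7a f7 ff e3 ea
[4] 0x1f->0x06 len=4 : f7 ff e3 ea
query mem[0x07]=0xff, mem[0x19]=0xdc, mem[0x1d]=0xf5, mem[0x1a]=0x8d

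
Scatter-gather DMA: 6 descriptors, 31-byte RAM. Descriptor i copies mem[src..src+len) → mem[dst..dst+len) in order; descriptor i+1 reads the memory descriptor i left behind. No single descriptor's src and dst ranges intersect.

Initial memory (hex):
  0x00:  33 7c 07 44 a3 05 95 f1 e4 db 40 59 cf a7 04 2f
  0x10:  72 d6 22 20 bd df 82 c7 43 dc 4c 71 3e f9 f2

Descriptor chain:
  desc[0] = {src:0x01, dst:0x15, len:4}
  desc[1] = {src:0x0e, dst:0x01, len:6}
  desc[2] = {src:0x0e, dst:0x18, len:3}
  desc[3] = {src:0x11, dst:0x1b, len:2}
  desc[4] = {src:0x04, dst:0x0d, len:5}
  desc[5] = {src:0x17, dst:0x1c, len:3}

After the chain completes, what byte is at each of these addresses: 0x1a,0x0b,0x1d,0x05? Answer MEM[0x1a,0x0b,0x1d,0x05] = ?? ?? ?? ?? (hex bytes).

D0: mem[0x15..0x18] <- [7c 07 44 a3]
D1: mem[0x01..0x06] <- [04 2f 72 d6 22 20]
D2: mem[0x18..0x1a] <- [04 2f 72]
D3: mem[0x1b..0x1c] <- [d6 22]
D4: mem[0x0d..0x11] <- [d6 22 20 f1 e4]
D5: mem[0x1c..0x1e] <- [44 04 2f]
query mem[0x1a]=0x72, mem[0x0b]=0x59, mem[0x1d]=0x04, mem[0x05]=0x22

MEM[0x1a,0x0b,0x1d,0x05] = 72 59 04 22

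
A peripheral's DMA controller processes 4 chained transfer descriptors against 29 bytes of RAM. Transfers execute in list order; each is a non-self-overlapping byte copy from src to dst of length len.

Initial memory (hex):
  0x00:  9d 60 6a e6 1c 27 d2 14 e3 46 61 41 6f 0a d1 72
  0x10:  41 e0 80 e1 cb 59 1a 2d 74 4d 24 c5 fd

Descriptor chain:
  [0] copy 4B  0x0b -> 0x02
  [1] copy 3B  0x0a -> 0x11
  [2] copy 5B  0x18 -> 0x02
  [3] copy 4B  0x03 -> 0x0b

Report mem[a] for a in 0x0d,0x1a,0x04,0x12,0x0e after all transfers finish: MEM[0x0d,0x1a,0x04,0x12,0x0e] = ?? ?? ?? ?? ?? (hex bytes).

  after D0: wrote 4B at 0x02 = 416f0ad1
  after D1: wrote 3B at 0x11 = 61416f
  after D2: wrote 5B at 0x02 = 744d24c5fd
  after D3: wrote 4B at 0x0b = 4d24c5fd
query mem[0x0d]=0xc5, mem[0x1a]=0x24, mem[0x04]=0x24, mem[0x12]=0x41, mem[0x0e]=0xfd

MEM[0x0d,0x1a,0x04,0x12,0x0e] = c5 24 24 41 fd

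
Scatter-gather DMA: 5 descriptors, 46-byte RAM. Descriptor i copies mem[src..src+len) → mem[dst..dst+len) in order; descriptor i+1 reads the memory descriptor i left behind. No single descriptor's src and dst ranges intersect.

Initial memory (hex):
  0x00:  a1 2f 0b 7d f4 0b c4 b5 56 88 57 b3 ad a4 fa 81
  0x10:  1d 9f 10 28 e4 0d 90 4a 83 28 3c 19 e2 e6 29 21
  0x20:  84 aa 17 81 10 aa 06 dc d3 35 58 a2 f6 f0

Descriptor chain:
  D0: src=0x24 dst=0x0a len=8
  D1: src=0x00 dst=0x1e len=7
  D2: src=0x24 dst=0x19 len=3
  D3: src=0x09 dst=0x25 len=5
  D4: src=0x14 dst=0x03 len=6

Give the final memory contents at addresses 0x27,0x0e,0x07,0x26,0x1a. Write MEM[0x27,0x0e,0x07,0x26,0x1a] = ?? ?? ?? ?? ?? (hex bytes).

MEM[0x27,0x0e,0x07,0x26,0x1a] = aa d3 83 10 aa

#0 dst[0x0a+8] := {0x10,0xaa,0x06,0xdc,0xd3,0x35,0x58,0xa2}
#1 dst[0x1e+7] := {0xa1,0x2f,0x0b,0x7d,0xf4,0x0b,0xc4}
#2 dst[0x19+3] := {0xc4,0xaa,0x06}
#3 dst[0x25+5] := {0x88,0x10,0xaa,0x06,0xdc}
#4 dst[0x03+6] := {0xe4,0x0d,0x90,0x4a,0x83,0xc4}
query mem[0x27]=0xaa, mem[0x0e]=0xd3, mem[0x07]=0x83, mem[0x26]=0x10, mem[0x1a]=0xaa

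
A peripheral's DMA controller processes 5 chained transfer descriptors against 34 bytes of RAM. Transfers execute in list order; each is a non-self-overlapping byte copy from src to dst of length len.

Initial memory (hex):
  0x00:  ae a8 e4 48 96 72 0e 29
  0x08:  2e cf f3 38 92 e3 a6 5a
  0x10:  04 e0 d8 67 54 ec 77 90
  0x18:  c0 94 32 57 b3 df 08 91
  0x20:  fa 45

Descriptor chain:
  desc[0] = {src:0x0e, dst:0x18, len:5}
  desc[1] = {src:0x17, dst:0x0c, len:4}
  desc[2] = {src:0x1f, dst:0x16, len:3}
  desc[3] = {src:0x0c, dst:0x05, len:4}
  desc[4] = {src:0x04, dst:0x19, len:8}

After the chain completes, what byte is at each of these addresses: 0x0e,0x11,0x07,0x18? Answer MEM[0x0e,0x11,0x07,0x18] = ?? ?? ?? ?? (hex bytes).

D0: mem[0x18..0x1c] <- [a6 5a 04 e0 d8]
D1: mem[0x0c..0x0f] <- [90 a6 5a 04]
D2: mem[0x16..0x18] <- [91 fa 45]
D3: mem[0x05..0x08] <- [90 a6 5a 04]
D4: mem[0x19..0x20] <- [96 90 a6 5a 04 cf f3 38]
query mem[0x0e]=0x5a, mem[0x11]=0xe0, mem[0x07]=0x5a, mem[0x18]=0x45

MEM[0x0e,0x11,0x07,0x18] = 5a e0 5a 45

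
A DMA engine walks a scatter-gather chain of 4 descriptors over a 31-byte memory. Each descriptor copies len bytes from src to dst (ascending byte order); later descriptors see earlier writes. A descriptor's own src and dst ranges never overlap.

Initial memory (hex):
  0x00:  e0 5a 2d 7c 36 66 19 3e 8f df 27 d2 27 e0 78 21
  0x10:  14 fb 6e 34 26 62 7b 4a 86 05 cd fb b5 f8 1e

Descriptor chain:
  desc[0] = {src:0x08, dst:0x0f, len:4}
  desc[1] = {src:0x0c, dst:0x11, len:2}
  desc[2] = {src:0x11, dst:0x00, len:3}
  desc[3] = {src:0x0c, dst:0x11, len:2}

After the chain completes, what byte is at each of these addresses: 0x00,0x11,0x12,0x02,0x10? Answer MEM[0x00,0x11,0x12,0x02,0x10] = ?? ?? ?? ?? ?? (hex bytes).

#0 dst[0x0f+4] := {0x8f,0xdf,0x27,0xd2}
#1 dst[0x11+2] := {0x27,0xe0}
#2 dst[0x00+3] := {0x27,0xe0,0x34}
#3 dst[0x11+2] := {0x27,0xe0}
query mem[0x00]=0x27, mem[0x11]=0x27, mem[0x12]=0xe0, mem[0x02]=0x34, mem[0x10]=0xdf

MEM[0x00,0x11,0x12,0x02,0x10] = 27 27 e0 34 df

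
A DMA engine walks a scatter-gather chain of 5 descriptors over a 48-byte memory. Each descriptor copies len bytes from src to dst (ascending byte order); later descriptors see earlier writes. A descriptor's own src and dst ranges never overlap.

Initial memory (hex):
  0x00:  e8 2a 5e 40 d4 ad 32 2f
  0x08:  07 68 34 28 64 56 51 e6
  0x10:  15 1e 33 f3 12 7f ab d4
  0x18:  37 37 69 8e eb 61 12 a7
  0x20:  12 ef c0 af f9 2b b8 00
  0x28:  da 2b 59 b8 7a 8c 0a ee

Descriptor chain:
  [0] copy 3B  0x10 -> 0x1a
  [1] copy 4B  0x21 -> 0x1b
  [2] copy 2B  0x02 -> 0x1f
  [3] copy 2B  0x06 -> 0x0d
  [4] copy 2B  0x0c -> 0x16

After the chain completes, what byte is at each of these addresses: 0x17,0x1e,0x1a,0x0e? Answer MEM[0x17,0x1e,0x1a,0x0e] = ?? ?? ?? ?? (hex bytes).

MEM[0x17,0x1e,0x1a,0x0e] = 32 f9 15 2f

D0: mem[0x1a..0x1c] <- [15 1e 33]
D1: mem[0x1b..0x1e] <- [ef c0 af f9]
D2: mem[0x1f..0x20] <- [5e 40]
D3: mem[0x0d..0x0e] <- [32 2f]
D4: mem[0x16..0x17] <- [64 32]
query mem[0x17]=0x32, mem[0x1e]=0xf9, mem[0x1a]=0x15, mem[0x0e]=0x2f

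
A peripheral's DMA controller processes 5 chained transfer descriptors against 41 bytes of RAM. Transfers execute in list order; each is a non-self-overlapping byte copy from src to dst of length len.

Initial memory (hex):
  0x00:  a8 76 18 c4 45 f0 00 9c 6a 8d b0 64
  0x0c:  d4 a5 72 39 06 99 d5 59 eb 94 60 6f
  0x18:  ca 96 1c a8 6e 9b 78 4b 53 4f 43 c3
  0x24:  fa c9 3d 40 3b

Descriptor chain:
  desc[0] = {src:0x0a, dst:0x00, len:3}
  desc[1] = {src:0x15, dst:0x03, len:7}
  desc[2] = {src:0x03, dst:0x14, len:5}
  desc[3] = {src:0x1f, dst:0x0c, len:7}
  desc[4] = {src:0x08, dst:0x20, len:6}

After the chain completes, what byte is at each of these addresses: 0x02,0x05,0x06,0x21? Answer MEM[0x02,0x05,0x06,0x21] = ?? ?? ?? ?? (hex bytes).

MEM[0x02,0x05,0x06,0x21] = d4 6f ca a8

D0: mem[0x00..0x02] <- [b0 64 d4]
D1: mem[0x03..0x09] <- [94 60 6f ca 96 1c a8]
D2: mem[0x14..0x18] <- [94 60 6f ca 96]
D3: mem[0x0c..0x12] <- [4b 53 4f 43 c3 fa c9]
D4: mem[0x20..0x25] <- [1c a8 b0 64 4b 53]
query mem[0x02]=0xd4, mem[0x05]=0x6f, mem[0x06]=0xca, mem[0x21]=0xa8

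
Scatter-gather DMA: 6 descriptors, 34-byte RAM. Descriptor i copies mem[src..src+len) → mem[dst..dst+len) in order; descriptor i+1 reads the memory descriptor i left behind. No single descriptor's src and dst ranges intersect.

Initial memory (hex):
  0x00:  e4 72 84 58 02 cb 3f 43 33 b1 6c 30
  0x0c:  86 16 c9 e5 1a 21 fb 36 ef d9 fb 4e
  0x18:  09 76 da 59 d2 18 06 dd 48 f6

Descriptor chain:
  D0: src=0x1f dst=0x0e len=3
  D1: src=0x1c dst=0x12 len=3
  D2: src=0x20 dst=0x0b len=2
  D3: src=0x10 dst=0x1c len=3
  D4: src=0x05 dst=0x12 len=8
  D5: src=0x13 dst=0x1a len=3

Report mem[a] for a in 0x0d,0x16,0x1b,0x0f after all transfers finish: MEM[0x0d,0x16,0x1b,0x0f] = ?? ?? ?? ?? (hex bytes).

#0 dst[0x0e+3] := {0xdd,0x48,0xf6}
#1 dst[0x12+3] := {0xd2,0x18,0x06}
#2 dst[0x0b+2] := {0x48,0xf6}
#3 dst[0x1c+3] := {0xf6,0x21,0xd2}
#4 dst[0x12+8] := {0xcb,0x3f,0x43,0x33,0xb1,0x6c,0x48,0xf6}
#5 dst[0x1a+3] := {0x3f,0x43,0x33}
query mem[0x0d]=0x16, mem[0x16]=0xb1, mem[0x1b]=0x43, mem[0x0f]=0x48

MEM[0x0d,0x16,0x1b,0x0f] = 16 b1 43 48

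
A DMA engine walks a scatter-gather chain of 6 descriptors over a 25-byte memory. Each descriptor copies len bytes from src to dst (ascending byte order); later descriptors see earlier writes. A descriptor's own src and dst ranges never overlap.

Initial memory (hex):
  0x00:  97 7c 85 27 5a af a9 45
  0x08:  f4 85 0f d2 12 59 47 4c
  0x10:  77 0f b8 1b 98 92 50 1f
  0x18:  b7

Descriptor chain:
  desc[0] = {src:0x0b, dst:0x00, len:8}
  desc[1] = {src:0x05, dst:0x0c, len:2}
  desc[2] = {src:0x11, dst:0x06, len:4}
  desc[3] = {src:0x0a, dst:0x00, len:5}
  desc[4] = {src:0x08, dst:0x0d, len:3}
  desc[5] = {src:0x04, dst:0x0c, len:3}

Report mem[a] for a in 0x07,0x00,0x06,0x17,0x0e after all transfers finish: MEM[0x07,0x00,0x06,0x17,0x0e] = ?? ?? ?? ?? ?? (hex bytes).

  after D0: wrote 8B at 0x00 = d21259474c770fb8
  after D1: wrote 2B at 0x0c = 770f
  after D2: wrote 4B at 0x06 = 0fb81b98
  after D3: wrote 5B at 0x00 = 0fd2770f47
  after D4: wrote 3B at 0x0d = 1b980f
  after D5: wrote 3B at 0x0c = 47770f
query mem[0x07]=0xb8, mem[0x00]=0x0f, mem[0x06]=0x0f, mem[0x17]=0x1f, mem[0x0e]=0x0f

MEM[0x07,0x00,0x06,0x17,0x0e] = b8 0f 0f 1f 0f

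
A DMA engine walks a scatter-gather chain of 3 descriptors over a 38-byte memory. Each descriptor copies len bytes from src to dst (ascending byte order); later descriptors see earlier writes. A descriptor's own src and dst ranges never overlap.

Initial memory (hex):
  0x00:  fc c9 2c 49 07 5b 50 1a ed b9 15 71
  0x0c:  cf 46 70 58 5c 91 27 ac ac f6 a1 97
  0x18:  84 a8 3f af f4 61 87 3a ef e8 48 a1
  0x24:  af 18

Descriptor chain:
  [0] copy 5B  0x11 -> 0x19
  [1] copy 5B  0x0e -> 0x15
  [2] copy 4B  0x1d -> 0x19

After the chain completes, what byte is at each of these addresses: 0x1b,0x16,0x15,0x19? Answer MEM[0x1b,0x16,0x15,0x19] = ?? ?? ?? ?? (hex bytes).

MEM[0x1b,0x16,0x15,0x19] = 3a 58 70 f6

  after D0: wrote 5B at 0x19 = 9127acacf6
  after D1: wrote 5B at 0x15 = 70585c9127
  after D2: wrote 4B at 0x19 = f6873aef
query mem[0x1b]=0x3a, mem[0x16]=0x58, mem[0x15]=0x70, mem[0x19]=0xf6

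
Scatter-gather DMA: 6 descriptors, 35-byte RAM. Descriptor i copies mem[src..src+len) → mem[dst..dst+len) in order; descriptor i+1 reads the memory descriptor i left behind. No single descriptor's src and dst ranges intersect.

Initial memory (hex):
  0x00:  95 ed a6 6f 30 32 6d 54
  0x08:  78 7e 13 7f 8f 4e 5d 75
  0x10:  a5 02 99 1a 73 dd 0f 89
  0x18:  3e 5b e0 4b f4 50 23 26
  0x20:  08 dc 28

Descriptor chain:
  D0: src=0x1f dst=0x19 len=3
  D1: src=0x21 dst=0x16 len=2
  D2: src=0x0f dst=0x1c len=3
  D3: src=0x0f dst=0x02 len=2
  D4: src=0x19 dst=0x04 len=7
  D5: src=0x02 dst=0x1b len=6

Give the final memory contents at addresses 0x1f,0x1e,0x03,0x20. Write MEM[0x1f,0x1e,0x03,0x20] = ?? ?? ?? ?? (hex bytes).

#0 dst[0x19+3] := {0x26,0x08,0xdc}
#1 dst[0x16+2] := {0xdc,0x28}
#2 dst[0x1c+3] := {0x75,0xa5,0x02}
#3 dst[0x02+2] := {0x75,0xa5}
#4 dst[0x04+7] := {0x26,0x08,0xdc,0x75,0xa5,0x02,0x26}
#5 dst[0x1b+6] := {0x75,0xa5,0x26,0x08,0xdc,0x75}
query mem[0x1f]=0xdc, mem[0x1e]=0x08, mem[0x03]=0xa5, mem[0x20]=0x75

MEM[0x1f,0x1e,0x03,0x20] = dc 08 a5 75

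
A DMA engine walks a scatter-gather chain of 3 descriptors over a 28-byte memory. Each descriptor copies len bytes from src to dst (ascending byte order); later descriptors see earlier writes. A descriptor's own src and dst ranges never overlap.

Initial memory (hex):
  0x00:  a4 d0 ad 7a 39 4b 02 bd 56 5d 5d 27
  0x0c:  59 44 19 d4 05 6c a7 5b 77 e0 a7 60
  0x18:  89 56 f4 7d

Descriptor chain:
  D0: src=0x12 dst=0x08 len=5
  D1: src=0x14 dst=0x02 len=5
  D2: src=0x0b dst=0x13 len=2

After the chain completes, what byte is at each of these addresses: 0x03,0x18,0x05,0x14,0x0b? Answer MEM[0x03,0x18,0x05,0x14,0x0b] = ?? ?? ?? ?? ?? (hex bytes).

MEM[0x03,0x18,0x05,0x14,0x0b] = e0 89 60 a7 e0

[0] 0x12->0x08 len=5 : a7 5b 77 e0 a7
[1] 0x14->0x02 len=5 : 77 e0 a7 60 89
[2] 0x0b->0x13 len=2 : e0 a7
query mem[0x03]=0xe0, mem[0x18]=0x89, mem[0x05]=0x60, mem[0x14]=0xa7, mem[0x0b]=0xe0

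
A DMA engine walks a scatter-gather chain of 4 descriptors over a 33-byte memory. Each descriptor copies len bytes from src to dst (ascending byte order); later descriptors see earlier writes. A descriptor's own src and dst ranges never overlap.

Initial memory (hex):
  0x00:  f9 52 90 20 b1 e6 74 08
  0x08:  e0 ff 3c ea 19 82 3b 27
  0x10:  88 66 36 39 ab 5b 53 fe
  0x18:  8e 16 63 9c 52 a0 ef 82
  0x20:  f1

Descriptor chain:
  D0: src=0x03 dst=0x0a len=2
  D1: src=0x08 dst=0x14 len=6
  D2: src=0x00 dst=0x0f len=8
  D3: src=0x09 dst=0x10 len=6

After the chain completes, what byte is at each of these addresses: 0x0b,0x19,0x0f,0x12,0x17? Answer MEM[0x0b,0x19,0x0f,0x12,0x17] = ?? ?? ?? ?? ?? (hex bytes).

MEM[0x0b,0x19,0x0f,0x12,0x17] = b1 82 f9 b1 b1

  after D0: wrote 2B at 0x0a = 20b1
  after D1: wrote 6B at 0x14 = e0ff20b11982
  after D2: wrote 8B at 0x0f = f9529020b1e67408
  after D3: wrote 6B at 0x10 = ff20b119823b
query mem[0x0b]=0xb1, mem[0x19]=0x82, mem[0x0f]=0xf9, mem[0x12]=0xb1, mem[0x17]=0xb1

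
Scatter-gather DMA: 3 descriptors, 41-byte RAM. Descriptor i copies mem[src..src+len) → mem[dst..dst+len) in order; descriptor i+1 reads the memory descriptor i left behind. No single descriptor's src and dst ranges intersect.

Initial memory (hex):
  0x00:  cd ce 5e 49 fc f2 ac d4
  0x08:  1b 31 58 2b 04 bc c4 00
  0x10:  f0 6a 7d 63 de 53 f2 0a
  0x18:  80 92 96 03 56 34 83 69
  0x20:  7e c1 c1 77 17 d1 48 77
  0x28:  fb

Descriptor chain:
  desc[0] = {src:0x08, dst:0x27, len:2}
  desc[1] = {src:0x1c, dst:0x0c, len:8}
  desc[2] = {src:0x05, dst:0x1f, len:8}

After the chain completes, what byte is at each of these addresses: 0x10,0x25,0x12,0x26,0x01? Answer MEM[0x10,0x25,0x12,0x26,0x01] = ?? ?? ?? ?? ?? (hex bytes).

MEM[0x10,0x25,0x12,0x26,0x01] = 7e 2b c1 56 ce

[0] 0x08->0x27 len=2 : 1b 31
[1] 0x1c->0x0c len=8 : 56 34 83 69 7e c1 c1 77
[2] 0x05->0x1f len=8 : f2 ac d4 1b 31 58 2b 56
query mem[0x10]=0x7e, mem[0x25]=0x2b, mem[0x12]=0xc1, mem[0x26]=0x56, mem[0x01]=0xce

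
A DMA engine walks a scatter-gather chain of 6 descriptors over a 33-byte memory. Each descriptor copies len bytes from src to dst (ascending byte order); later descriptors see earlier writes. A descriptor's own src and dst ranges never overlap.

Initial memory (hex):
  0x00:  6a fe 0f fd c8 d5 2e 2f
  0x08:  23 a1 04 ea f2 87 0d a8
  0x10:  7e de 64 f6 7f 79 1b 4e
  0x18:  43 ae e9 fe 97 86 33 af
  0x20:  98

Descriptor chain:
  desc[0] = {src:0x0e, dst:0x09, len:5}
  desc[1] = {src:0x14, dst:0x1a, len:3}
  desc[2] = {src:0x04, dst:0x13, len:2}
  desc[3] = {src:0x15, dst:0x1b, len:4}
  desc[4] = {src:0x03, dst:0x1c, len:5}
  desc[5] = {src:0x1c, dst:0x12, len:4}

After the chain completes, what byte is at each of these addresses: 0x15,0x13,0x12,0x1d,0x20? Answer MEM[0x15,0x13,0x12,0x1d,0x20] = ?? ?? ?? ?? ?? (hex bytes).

#0 dst[0x09+5] := {0x0d,0xa8,0x7e,0xde,0x64}
#1 dst[0x1a+3] := {0x7f,0x79,0x1b}
#2 dst[0x13+2] := {0xc8,0xd5}
#3 dst[0x1b+4] := {0x79,0x1b,0x4e,0x43}
#4 dst[0x1c+5] := {0xfd,0xc8,0xd5,0x2e,0x2f}
#5 dst[0x12+4] := {0xfd,0xc8,0xd5,0x2e}
query mem[0x15]=0x2e, mem[0x13]=0xc8, mem[0x12]=0xfd, mem[0x1d]=0xc8, mem[0x20]=0x2f

MEM[0x15,0x13,0x12,0x1d,0x20] = 2e c8 fd c8 2f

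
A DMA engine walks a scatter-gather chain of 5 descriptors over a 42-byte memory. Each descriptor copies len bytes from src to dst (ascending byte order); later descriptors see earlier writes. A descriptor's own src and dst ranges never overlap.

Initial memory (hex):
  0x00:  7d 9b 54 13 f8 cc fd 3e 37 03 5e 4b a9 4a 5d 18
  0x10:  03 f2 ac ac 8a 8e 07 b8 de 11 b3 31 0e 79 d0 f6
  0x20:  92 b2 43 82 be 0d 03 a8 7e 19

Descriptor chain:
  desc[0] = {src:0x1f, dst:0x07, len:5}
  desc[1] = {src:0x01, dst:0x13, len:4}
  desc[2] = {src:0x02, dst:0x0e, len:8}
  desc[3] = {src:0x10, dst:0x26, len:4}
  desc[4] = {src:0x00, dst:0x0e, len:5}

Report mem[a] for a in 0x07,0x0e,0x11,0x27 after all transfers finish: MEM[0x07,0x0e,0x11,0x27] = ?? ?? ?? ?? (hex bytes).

D0: mem[0x07..0x0b] <- [f6 92 b2 43 82]
D1: mem[0x13..0x16] <- [9b 54 13 f8]
D2: mem[0x0e..0x15] <- [54 13 f8 cc fd f6 92 b2]
D3: mem[0x26..0x29] <- [f8 cc fd f6]
D4: mem[0x0e..0x12] <- [7d 9b 54 13 f8]
query mem[0x07]=0xf6, mem[0x0e]=0x7d, mem[0x11]=0x13, mem[0x27]=0xcc

MEM[0x07,0x0e,0x11,0x27] = f6 7d 13 cc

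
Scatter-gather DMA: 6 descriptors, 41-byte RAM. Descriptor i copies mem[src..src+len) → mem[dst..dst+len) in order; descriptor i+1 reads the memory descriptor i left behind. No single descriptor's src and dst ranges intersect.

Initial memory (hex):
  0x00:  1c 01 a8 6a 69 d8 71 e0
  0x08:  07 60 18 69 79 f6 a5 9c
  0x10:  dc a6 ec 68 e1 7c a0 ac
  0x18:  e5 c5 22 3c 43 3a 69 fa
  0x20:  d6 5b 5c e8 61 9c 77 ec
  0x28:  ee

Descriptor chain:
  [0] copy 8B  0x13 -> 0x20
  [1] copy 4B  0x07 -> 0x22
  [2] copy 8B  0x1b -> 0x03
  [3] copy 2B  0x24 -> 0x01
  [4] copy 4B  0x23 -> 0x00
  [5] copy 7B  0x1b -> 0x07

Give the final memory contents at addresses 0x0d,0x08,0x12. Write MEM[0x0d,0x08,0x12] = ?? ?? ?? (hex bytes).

[0] 0x13->0x20 len=8 : 68 e1 7c a0 ac e5 c5 22
[1] 0x07->0x22 len=4 : e0 07 60 18
[2] 0x1b->0x03 len=8 : 3c 43 3a 69 fa 68 e1 e0
[3] 0x24->0x01 len=2 : 60 18
[4] 0x23->0x00 len=4 : 07 60 18 c5
[5] 0x1b->0x07 len=7 : 3c 43 3a 69 fa 68 e1
query mem[0x0d]=0xe1, mem[0x08]=0x43, mem[0x12]=0xec

MEM[0x0d,0x08,0x12] = e1 43 ec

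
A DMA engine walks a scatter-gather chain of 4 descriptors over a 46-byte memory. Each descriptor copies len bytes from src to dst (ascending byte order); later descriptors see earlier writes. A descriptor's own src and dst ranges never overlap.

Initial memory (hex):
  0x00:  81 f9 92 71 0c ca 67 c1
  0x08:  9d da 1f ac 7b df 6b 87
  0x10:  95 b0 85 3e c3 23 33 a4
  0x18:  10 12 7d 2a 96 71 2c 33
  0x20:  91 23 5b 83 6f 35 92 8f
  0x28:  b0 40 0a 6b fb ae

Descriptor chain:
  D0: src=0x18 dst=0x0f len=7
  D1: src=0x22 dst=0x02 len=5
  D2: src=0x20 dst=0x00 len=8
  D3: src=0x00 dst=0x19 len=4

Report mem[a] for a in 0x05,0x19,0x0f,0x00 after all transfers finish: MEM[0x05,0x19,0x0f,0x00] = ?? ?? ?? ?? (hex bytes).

MEM[0x05,0x19,0x0f,0x00] = 35 91 10 91

[0] 0x18->0x0f len=7 : 10 12 7d 2a 96 71 2c
[1] 0x22->0x02 len=5 : 5b 83 6f 35 92
[2] 0x20->0x00 len=8 : 91 23 5b 83 6f 35 92 8f
[3] 0x00->0x19 len=4 : 91 23 5b 83
query mem[0x05]=0x35, mem[0x19]=0x91, mem[0x0f]=0x10, mem[0x00]=0x91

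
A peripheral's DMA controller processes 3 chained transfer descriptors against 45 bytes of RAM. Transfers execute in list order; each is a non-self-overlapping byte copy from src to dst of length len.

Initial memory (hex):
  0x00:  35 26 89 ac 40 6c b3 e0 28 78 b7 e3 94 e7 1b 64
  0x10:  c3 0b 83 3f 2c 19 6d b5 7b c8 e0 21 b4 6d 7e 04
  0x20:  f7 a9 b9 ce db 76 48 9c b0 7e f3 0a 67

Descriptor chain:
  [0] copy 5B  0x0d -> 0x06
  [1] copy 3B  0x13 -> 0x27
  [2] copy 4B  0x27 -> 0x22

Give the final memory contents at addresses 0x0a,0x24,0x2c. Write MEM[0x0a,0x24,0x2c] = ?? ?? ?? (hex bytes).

D0: mem[0x06..0x0a] <- [e7 1b 64 c3 0b]
D1: mem[0x27..0x29] <- [3f 2c 19]
D2: mem[0x22..0x25] <- [3f 2c 19 f3]
query mem[0x0a]=0x0b, mem[0x24]=0x19, mem[0x2c]=0x67

MEM[0x0a,0x24,0x2c] = 0b 19 67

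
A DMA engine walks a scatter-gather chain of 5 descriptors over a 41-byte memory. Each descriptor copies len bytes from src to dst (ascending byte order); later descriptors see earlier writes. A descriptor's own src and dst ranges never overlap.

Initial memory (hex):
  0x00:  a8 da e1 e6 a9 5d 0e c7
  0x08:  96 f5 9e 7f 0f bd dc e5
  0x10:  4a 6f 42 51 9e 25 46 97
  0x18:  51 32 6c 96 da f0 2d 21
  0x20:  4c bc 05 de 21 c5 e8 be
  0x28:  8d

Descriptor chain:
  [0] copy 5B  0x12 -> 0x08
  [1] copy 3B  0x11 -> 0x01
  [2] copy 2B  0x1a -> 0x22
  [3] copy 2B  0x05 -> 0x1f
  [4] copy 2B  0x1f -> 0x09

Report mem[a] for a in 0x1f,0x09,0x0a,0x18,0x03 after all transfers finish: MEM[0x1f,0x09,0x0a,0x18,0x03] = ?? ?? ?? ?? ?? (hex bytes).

MEM[0x1f,0x09,0x0a,0x18,0x03] = 5d 5d 0e 51 51

D0: mem[0x08..0x0c] <- [42 51 9e 25 46]
D1: mem[0x01..0x03] <- [6f 42 51]
D2: mem[0x22..0x23] <- [6c 96]
D3: mem[0x1f..0x20] <- [5d 0e]
D4: mem[0x09..0x0a] <- [5d 0e]
query mem[0x1f]=0x5d, mem[0x09]=0x5d, mem[0x0a]=0x0e, mem[0x18]=0x51, mem[0x03]=0x51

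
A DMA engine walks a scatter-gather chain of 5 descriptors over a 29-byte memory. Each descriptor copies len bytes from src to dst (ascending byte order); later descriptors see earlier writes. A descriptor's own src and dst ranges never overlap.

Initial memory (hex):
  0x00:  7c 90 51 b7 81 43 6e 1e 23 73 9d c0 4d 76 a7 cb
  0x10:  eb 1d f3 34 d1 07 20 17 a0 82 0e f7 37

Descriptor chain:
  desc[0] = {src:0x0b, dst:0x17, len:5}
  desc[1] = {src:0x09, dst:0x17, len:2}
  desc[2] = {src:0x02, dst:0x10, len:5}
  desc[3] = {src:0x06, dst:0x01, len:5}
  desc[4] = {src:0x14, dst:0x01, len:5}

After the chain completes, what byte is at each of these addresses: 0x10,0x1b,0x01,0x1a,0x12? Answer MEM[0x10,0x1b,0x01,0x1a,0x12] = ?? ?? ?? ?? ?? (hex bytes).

MEM[0x10,0x1b,0x01,0x1a,0x12] = 51 cb 6e a7 81

#0 dst[0x17+5] := {0xc0,0x4d,0x76,0xa7,0xcb}
#1 dst[0x17+2] := {0x73,0x9d}
#2 dst[0x10+5] := {0x51,0xb7,0x81,0x43,0x6e}
#3 dst[0x01+5] := {0x6e,0x1e,0x23,0x73,0x9d}
#4 dst[0x01+5] := {0x6e,0x07,0x20,0x73,0x9d}
query mem[0x10]=0x51, mem[0x1b]=0xcb, mem[0x01]=0x6e, mem[0x1a]=0xa7, mem[0x12]=0x81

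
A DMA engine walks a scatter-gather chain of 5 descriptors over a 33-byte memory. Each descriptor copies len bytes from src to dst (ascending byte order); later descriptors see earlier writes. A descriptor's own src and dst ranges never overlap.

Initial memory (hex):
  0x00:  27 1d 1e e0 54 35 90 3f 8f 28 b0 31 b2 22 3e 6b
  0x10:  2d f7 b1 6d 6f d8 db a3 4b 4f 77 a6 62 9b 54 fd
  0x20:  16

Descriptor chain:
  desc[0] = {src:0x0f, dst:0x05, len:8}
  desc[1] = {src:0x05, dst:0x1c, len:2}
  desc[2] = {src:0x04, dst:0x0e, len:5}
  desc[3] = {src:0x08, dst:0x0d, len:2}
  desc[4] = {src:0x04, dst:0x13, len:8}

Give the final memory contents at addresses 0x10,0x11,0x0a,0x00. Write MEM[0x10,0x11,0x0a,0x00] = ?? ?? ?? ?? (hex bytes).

MEM[0x10,0x11,0x0a,0x00] = 2d f7 6f 27

D0: mem[0x05..0x0c] <- [6b 2d f7 b1 6d 6f d8 db]
D1: mem[0x1c..0x1d] <- [6b 2d]
D2: mem[0x0e..0x12] <- [54 6b 2d f7 b1]
D3: mem[0x0d..0x0e] <- [b1 6d]
D4: mem[0x13..0x1a] <- [54 6b 2d f7 b1 6d 6f d8]
query mem[0x10]=0x2d, mem[0x11]=0xf7, mem[0x0a]=0x6f, mem[0x00]=0x27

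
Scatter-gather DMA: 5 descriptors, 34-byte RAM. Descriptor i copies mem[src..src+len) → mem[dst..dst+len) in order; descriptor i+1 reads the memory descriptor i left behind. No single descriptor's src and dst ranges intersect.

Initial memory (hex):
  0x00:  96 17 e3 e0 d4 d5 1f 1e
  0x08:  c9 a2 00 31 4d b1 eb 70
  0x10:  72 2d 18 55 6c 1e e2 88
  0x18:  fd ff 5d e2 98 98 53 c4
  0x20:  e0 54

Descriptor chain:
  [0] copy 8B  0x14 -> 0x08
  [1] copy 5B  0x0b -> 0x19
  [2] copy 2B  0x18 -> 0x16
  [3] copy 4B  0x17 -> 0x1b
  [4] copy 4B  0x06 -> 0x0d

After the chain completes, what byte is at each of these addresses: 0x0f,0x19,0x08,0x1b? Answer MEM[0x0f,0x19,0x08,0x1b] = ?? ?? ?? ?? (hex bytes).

MEM[0x0f,0x19,0x08,0x1b] = 6c 88 6c 88

[0] 0x14->0x08 len=8 : 6c 1e e2 88 fd ff 5d e2
[1] 0x0b->0x19 len=5 : 88 fd ff 5d e2
[2] 0x18->0x16 len=2 : fd 88
[3] 0x17->0x1b len=4 : 88 fd 88 fd
[4] 0x06->0x0d len=4 : 1f 1e 6c 1e
query mem[0x0f]=0x6c, mem[0x19]=0x88, mem[0x08]=0x6c, mem[0x1b]=0x88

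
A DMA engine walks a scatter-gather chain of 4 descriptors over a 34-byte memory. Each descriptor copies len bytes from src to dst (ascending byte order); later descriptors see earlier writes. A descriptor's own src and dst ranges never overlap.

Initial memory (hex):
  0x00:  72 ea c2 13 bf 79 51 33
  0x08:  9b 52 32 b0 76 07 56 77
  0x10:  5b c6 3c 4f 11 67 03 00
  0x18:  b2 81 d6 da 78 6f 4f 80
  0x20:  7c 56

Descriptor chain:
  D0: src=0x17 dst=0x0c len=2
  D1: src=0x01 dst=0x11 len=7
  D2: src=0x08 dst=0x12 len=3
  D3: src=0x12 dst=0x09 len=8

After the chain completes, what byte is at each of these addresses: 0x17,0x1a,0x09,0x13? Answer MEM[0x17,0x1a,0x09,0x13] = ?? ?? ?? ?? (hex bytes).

MEM[0x17,0x1a,0x09,0x13] = 33 d6 9b 52

  after D0: wrote 2B at 0x0c = 00b2
  after D1: wrote 7B at 0x11 = eac213bf795133
  after D2: wrote 3B at 0x12 = 9b5232
  after D3: wrote 8B at 0x09 = 9b5232795133b281
query mem[0x17]=0x33, mem[0x1a]=0xd6, mem[0x09]=0x9b, mem[0x13]=0x52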